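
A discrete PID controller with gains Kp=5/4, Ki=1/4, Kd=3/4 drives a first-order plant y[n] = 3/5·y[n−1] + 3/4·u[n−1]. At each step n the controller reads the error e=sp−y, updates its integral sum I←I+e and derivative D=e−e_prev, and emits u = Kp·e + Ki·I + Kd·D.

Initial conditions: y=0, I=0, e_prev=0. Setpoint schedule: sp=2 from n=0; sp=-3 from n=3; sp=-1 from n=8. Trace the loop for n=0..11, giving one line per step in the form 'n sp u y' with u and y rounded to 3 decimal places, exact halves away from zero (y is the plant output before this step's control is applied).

0 2 4.500 0.000
1 2 -4.094 3.375
2 2 8.039 -1.045
3 -3 -20.272 5.402
4 -3 25.284 -11.962
5 -3 -38.932 11.786
6 -3 51.488 -22.128
7 -3 -75.966 25.339
8 -1 108.047 -41.771
9 -1 -153.516 55.973
10 -1 214.982 -81.553
11 -1 -304.204 112.305

(exact arithmetic carried between steps; '≈' marks a value shown rounded to 6 d.p. or computed from one; I and e_prev carry over from the previous line; the table rounds u and y to 3 d.p., halves away from zero)
n=0: y=0, sp=2, e=sp−y=2; I=2, D=e−e_prev=2; u=5/4·2+1/4·2+3/4·2=4.5; next y=3/5·0+3/4·4.5=3.375
n=1: y=3.375, sp=2, e=sp−y=-1.375; I=0.625, D=e−e_prev=-3.375; u=5/4·(-1.375)+1/4·0.625+3/4·(-3.375)=-4.09375; next y=3/5·3.375+3/4·(-4.09375)≈-1.045313
n=2: y≈-1.045313, sp=2, e=sp−y≈3.045313; I≈3.670313, D=e−e_prev≈4.420313; u=5/4·3.045313+1/4·3.670313+3/4·4.420313≈8.039453; next y=3/5·(-1.045313)+3/4·8.039453≈5.402402
n=3: y≈5.402402, sp=-3, e=sp−y≈-8.402402; I≈-4.732090, D=e−e_prev≈-11.447715; u=5/4·(-8.402402)+1/4·(-4.732090)+3/4·(-11.447715)≈-20.271812; next y=3/5·5.402402+3/4·(-20.271812)≈-11.962417
n=4: y≈-11.962417, sp=-3, e=sp−y≈8.962417; I≈4.230327, D=e−e_prev≈17.364820; u=5/4·8.962417+1/4·4.230327+3/4·17.364820≈25.284218; next y=3/5·(-11.962417)+3/4·25.284218≈11.785713
n=5: y≈11.785713, sp=-3, e=sp−y≈-14.785713; I≈-10.555386, D=e−e_prev≈-23.748130; u=5/4·(-14.785713)+1/4·(-10.555386)+3/4·(-23.748130)≈-38.932086; next y=3/5·11.785713+3/4·(-38.932086)≈-22.127636
n=6: y≈-22.127636, sp=-3, e=sp−y≈19.127636; I≈8.572251, D=e−e_prev≈33.913350; u=5/4·19.127636+1/4·8.572251+3/4·33.913350≈51.487620; next y=3/5·(-22.127636)+3/4·51.487620≈25.339133
n=7: y≈25.339133, sp=-3, e=sp−y≈-28.339133; I≈-19.766883, D=e−e_prev≈-47.466770; u=5/4·(-28.339133)+1/4·(-19.766883)+3/4·(-47.466770)≈-75.965715; next y=3/5·25.339133+3/4·(-75.965715)≈-41.770806
n=8: y≈-41.770806, sp=-1, e=sp−y≈40.770806; I≈21.003923, D=e−e_prev≈69.109940; u=5/4·40.770806+1/4·21.003923+3/4·69.109940≈108.046943; next y=3/5·(-41.770806)+3/4·108.046943≈55.972724
n=9: y≈55.972724, sp=-1, e=sp−y≈-56.972724; I≈-35.968800, D=e−e_prev≈-97.743530; u=5/4·(-56.972724)+1/4·(-35.968800)+3/4·(-97.743530)≈-153.515752; next y=3/5·55.972724+3/4·(-153.515752)≈-81.553180
n=10: y≈-81.553180, sp=-1, e=sp−y≈80.553180; I≈44.584379, D=e−e_prev≈137.525904; u=5/4·80.553180+1/4·44.584379+3/4·137.525904≈214.981997; next y=3/5·(-81.553180)+3/4·214.981997≈112.304590
n=11: y≈112.304590, sp=-1, e=sp−y≈-113.304590; I≈-68.720211, D=e−e_prev≈-193.857770; u=5/4·(-113.304590)+1/4·(-68.720211)+3/4·(-193.857770)≈-304.204118; next y=3/5·112.304590+3/4·(-304.204118)≈-160.770334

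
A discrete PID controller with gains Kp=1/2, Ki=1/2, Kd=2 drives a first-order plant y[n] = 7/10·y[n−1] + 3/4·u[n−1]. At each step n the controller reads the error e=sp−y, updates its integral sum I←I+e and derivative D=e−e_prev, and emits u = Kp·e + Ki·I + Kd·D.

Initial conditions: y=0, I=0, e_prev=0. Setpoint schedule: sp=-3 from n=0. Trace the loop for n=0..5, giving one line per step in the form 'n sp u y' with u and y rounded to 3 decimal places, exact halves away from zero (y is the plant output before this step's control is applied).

(exact arithmetic carried between steps; '≈' marks a value shown rounded to 6 d.p. or computed from one; I and e_prev carry over from the previous line; the table rounds u and y to 3 d.p., halves away from zero)
n=0: y=0, sp=-3, e=sp−y=-3; I=-3, D=e−e_prev=-3; u=1/2·(-3)+1/2·(-3)+2·(-3)=-9; next y=7/10·0+3/4·(-9)=-6.75
n=1: y=-6.75, sp=-3, e=sp−y=3.75; I=0.75, D=e−e_prev=6.75; u=1/2·3.75+1/2·0.75+2·6.75=15.75; next y=7/10·(-6.75)+3/4·15.75=7.0875
n=2: y=7.0875, sp=-3, e=sp−y=-10.0875; I=-9.3375, D=e−e_prev=-13.8375; u=1/2·(-10.0875)+1/2·(-9.3375)+2·(-13.8375)=-37.3875; next y=7/10·7.0875+3/4·(-37.3875)=-23.079375
n=3: y=-23.079375, sp=-3, e=sp−y=20.079375; I=10.741875, D=e−e_prev=30.166875; u=1/2·20.079375+1/2·10.741875+2·30.166875=75.744375; next y=7/10·(-23.079375)+3/4·75.744375≈40.652719
n=4: y≈40.652719, sp=-3, e=sp−y≈-43.652719; I≈-32.910844, D=e−e_prev≈-63.732094; u=1/2·(-43.652719)+1/2·(-32.910844)+2·(-63.732094)≈-165.745969; next y=7/10·40.652719+3/4·(-165.745969)≈-95.852573
n=5: y≈-95.852573, sp=-3, e=sp−y≈92.852573; I≈59.941730, D=e−e_prev≈136.505292; u=1/2·92.852573+1/2·59.941730+2·136.505292≈349.407736; next y=7/10·(-95.852573)+3/4·349.407736≈194.959001

0 -3 -9.000 0.000
1 -3 15.750 -6.750
2 -3 -37.388 7.088
3 -3 75.744 -23.079
4 -3 -165.746 40.653
5 -3 349.408 -95.853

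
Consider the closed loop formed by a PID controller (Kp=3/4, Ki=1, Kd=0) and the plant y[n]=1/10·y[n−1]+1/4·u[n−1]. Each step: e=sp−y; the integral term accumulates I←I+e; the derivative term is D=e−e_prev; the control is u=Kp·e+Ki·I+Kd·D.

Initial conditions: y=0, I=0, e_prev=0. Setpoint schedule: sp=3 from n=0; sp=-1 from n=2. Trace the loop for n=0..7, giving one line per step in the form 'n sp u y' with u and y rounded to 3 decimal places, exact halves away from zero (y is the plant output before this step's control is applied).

0 3 5.250 0.000
1 3 5.953 1.313
2 -1 0.103 1.620
3 -1 -0.011 0.188
4 -1 -0.898 0.016
5 -1 -1.496 -0.223
6 -1 -1.970 -0.396
7 -1 -2.336 -0.532

(exact arithmetic carried between steps; '≈' marks a value shown rounded to 6 d.p. or computed from one; I and e_prev carry over from the previous line; the table rounds u and y to 3 d.p., halves away from zero)
n=0: y=0, sp=3, e=sp−y=3; I=3, D=e−e_prev=3; u=3/4·3+1·3+0·3=5.25; next y=1/10·0+1/4·5.25=1.3125
n=1: y=1.3125, sp=3, e=sp−y=1.6875; I=4.6875, D=e−e_prev=-1.3125; u=3/4·1.6875+1·4.6875+0·(-1.3125)=5.953125; next y=1/10·1.3125+1/4·5.953125≈1.619531
n=2: y≈1.619531, sp=-1, e=sp−y≈-2.619531; I≈2.067969, D=e−e_prev≈-4.307031; u=3/4·(-2.619531)+1·2.067969+0·(-4.307031)≈0.103320; next y=1/10·1.619531+1/4·0.103320≈0.187783
n=3: y≈0.187783, sp=-1, e=sp−y≈-1.187783; I≈0.880186, D=e−e_prev≈1.431748; u=3/4·(-1.187783)+1·0.880186+0·1.431748≈-0.010652; next y=1/10·0.187783+1/4·(-0.010652)≈0.016115
n=4: y≈0.016115, sp=-1, e=sp−y≈-1.016115; I≈-0.135930, D=e−e_prev≈0.171668; u=3/4·(-1.016115)+1·(-0.135930)+0·0.171668≈-0.898016; next y=1/10·0.016115+1/4·(-0.898016)≈-0.222893
n=5: y≈-0.222893, sp=-1, e=sp−y≈-0.777107; I≈-0.913037, D=e−e_prev≈0.239008; u=3/4·(-0.777107)+1·(-0.913037)+0·0.239008≈-1.495868; next y=1/10·(-0.222893)+1/4·(-1.495868)≈-0.396256
n=6: y≈-0.396256, sp=-1, e=sp−y≈-0.603744; I≈-1.516781, D=e−e_prev≈0.173364; u=3/4·(-0.603744)+1·(-1.516781)+0·0.173364≈-1.969589; next y=1/10·(-0.396256)+1/4·(-1.969589)≈-0.532023
n=7: y≈-0.532023, sp=-1, e=sp−y≈-0.467977; I≈-1.984758, D=e−e_prev≈0.135767; u=3/4·(-0.467977)+1·(-1.984758)+0·0.135767≈-2.335741; next y=1/10·(-0.532023)+1/4·(-2.335741)≈-0.637138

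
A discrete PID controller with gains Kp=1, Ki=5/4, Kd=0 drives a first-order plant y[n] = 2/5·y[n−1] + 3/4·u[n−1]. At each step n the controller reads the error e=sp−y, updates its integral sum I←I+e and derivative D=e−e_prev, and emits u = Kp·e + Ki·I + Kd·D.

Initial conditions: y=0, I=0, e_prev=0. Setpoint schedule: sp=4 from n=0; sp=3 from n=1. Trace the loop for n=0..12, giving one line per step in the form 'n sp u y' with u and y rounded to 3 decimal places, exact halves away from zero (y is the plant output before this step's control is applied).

(exact arithmetic carried between steps; '≈' marks a value shown rounded to 6 d.p. or computed from one; I and e_prev carry over from the previous line; the table rounds u and y to 3 d.p., halves away from zero)
n=0: y=0, sp=4, e=sp−y=4; I=4, D=e−e_prev=4; u=1·4+5/4·4+0·4=9; next y=2/5·0+3/4·9=6.75
n=1: y=6.75, sp=3, e=sp−y=-3.75; I=0.25, D=e−e_prev=-7.75; u=1·(-3.75)+5/4·0.25+0·(-7.75)=-3.4375; next y=2/5·6.75+3/4·(-3.4375)=0.121875
n=2: y=0.121875, sp=3, e=sp−y=2.878125; I=3.128125, D=e−e_prev=6.628125; u=1·2.878125+5/4·3.128125+0·6.628125≈6.788281; next y=2/5·0.121875+3/4·6.788281≈5.139961
n=3: y≈5.139961, sp=3, e=sp−y≈-2.139961; I≈0.988164, D=e−e_prev≈-5.018086; u=1·(-2.139961)+5/4·0.988164+0·(-5.018086)≈-0.904756; next y=2/5·5.139961+3/4·(-0.904756)≈1.377417
n=4: y≈1.377417, sp=3, e=sp−y≈1.622583; I≈2.610747, D=e−e_prev≈3.762543; u=1·1.622583+5/4·2.610747+0·3.762543≈4.886016; next y=2/5·1.377417+3/4·4.886016≈4.215479
n=5: y≈4.215479, sp=3, e=sp−y≈-1.215479; I≈1.395268, D=e−e_prev≈-2.838061; u=1·(-1.215479)+5/4·1.395268+0·(-2.838061)≈0.528606; next y=2/5·4.215479+3/4·0.528606≈2.082646
n=6: y≈2.082646, sp=3, e=sp−y≈0.917354; I≈2.312622, D=e−e_prev≈2.132833; u=1·0.917354+5/4·2.312622+0·2.132833≈3.808131; next y=2/5·2.082646+3/4·3.808131≈3.689157
n=7: y≈3.689157, sp=3, e=sp−y≈-0.689157; I≈1.623465, D=e−e_prev≈-1.606511; u=1·(-0.689157)+5/4·1.623465+0·(-1.606511)≈1.340174; next y=2/5·3.689157+3/4·1.340174≈2.480793
n=8: y≈2.480793, sp=3, e=sp−y≈0.519207; I≈2.142671, D=e−e_prev≈1.208363; u=1·0.519207+5/4·2.142671+0·1.208363≈3.197546; next y=2/5·2.480793+3/4·3.197546≈3.390477
n=9: y≈3.390477, sp=3, e=sp−y≈-0.390477; I≈1.752195, D=e−e_prev≈-0.909683; u=1·(-0.390477)+5/4·1.752195+0·(-0.909683)≈1.799767; next y=2/5·3.390477+3/4·1.799767≈2.706016
n=10: y≈2.706016, sp=3, e=sp−y≈0.293984; I≈2.046179, D=e−e_prev≈0.684461; u=1·0.293984+5/4·2.046179+0·0.684461≈2.851708; next y=2/5·2.706016+3/4·2.851708≈3.221187
n=11: y≈3.221187, sp=3, e=sp−y≈-0.221187; I≈1.824992, D=e−e_prev≈-0.515172; u=1·(-0.221187)+5/4·1.824992+0·(-0.515172)≈2.060052; next y=2/5·3.221187+3/4·2.060052≈2.833514
n=12: y≈2.833514, sp=3, e=sp−y≈0.166486; I≈1.991478, D=e−e_prev≈0.387673; u=1·0.166486+5/4·1.991478+0·0.387673≈2.655833; next y=2/5·2.833514+3/4·2.655833≈3.125280

0 4 9.000 0.000
1 3 -3.438 6.750
2 3 6.788 0.122
3 3 -0.905 5.140
4 3 4.886 1.377
5 3 0.529 4.215
6 3 3.808 2.083
7 3 1.340 3.689
8 3 3.198 2.481
9 3 1.800 3.390
10 3 2.852 2.706
11 3 2.060 3.221
12 3 2.656 2.834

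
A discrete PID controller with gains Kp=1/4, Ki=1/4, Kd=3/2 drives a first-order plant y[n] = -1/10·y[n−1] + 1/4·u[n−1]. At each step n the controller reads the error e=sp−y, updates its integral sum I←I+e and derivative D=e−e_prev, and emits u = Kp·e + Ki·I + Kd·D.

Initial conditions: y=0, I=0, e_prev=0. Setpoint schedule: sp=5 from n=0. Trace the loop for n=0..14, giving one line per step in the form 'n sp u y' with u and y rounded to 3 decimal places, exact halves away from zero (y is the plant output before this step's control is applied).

0 5 10.000 0.000
1 5 -1.250 2.500
2 5 9.250 -0.563
3 5 0.184 2.369
4 5 10.358 -0.191
5 5 2.218 2.609
6 5 11.645 0.294
7 5 4.172 2.882
8 5 12.838 0.755
9 5 5.951 3.134
10 5 13.905 1.174
11 5 7.553 3.359
12 5 14.853 1.552
13 5 8.994 3.558
14 5 15.694 1.893

(exact arithmetic carried between steps; '≈' marks a value shown rounded to 6 d.p. or computed from one; I and e_prev carry over from the previous line; the table rounds u and y to 3 d.p., halves away from zero)
n=0: y=0, sp=5, e=sp−y=5; I=5, D=e−e_prev=5; u=1/4·5+1/4·5+3/2·5=10; next y=-1/10·0+1/4·10=2.5
n=1: y=2.5, sp=5, e=sp−y=2.5; I=7.5, D=e−e_prev=-2.5; u=1/4·2.5+1/4·7.5+3/2·(-2.5)=-1.25; next y=-1/10·2.5+1/4·(-1.25)=-0.5625
n=2: y=-0.5625, sp=5, e=sp−y=5.5625; I=13.0625, D=e−e_prev=3.0625; u=1/4·5.5625+1/4·13.0625+3/2·3.0625=9.25; next y=-1/10·(-0.5625)+1/4·9.25=2.36875
n=3: y=2.36875, sp=5, e=sp−y=2.63125; I=15.69375, D=e−e_prev=-2.93125; u=1/4·2.63125+1/4·15.69375+3/2·(-2.93125)=0.184375; next y=-1/10·2.36875+1/4·0.184375≈-0.190781
n=4: y≈-0.190781, sp=5, e=sp−y≈5.190781; I≈20.884531, D=e−e_prev≈2.559531; u=1/4·5.190781+1/4·20.884531+3/2·2.559531≈10.358125; next y=-1/10·(-0.190781)+1/4·10.358125≈2.608609
n=5: y≈2.608609, sp=5, e=sp−y≈2.391391; I≈23.275922, D=e−e_prev≈-2.799391; u=1/4·2.391391+1/4·23.275922+3/2·(-2.799391)≈2.217742; next y=-1/10·2.608609+1/4·2.217742≈0.293575
n=6: y≈0.293575, sp=5, e=sp−y≈4.706425; I≈27.982347, D=e−e_prev≈2.315035; u=1/4·4.706425+1/4·27.982347+3/2·2.315035≈11.644745; next y=-1/10·0.293575+1/4·11.644745≈2.881829
n=7: y≈2.881829, sp=5, e=sp−y≈2.118171; I≈30.100518, D=e−e_prev≈-2.588254; u=1/4·2.118171+1/4·30.100518+3/2·(-2.588254)≈4.172291; next y=-1/10·2.881829+1/4·4.172291≈0.754890
n=8: y≈0.754890, sp=5, e=sp−y≈4.245110; I≈34.345629, D=e−e_prev≈2.126939; u=1/4·4.245110+1/4·34.345629+3/2·2.126939≈12.838093; next y=-1/10·0.754890+1/4·12.838093≈3.134034
n=9: y≈3.134034, sp=5, e=sp−y≈1.865966; I≈36.211594, D=e−e_prev≈-2.379144; u=1/4·1.865966+1/4·36.211594+3/2·(-2.379144)≈5.950673; next y=-1/10·3.134034+1/4·5.950673≈1.174265
n=10: y≈1.174265, sp=5, e=sp−y≈3.825735; I≈40.037329, D=e−e_prev≈1.959769; u=1/4·3.825735+1/4·40.037329+3/2·1.959769≈13.905420; next y=-1/10·1.174265+1/4·13.905420≈3.358929
n=11: y≈3.358929, sp=5, e=sp−y≈1.641071; I≈41.678401, D=e−e_prev≈-2.184664; u=1/4·1.641071+1/4·41.678401+3/2·(-2.184664)≈7.552873; next y=-1/10·3.358929+1/4·7.552873≈1.552325
n=12: y≈1.552325, sp=5, e=sp−y≈3.447675; I≈45.126075, D=e−e_prev≈1.806603; u=1/4·3.447675+1/4·45.126075+3/2·1.806603≈14.853342; next y=-1/10·1.552325+1/4·14.853342≈3.558103
n=13: y≈3.558103, sp=5, e=sp−y≈1.441897; I≈46.567972, D=e−e_prev≈-2.005778; u=1/4·1.441897+1/4·46.567972+3/2·(-2.005778)≈8.993801; next y=-1/10·3.558103+1/4·8.993801≈1.892640
n=14: y≈1.892640, sp=5, e=sp−y≈3.107360; I≈49.675333, D=e−e_prev≈1.665463; u=1/4·3.107360+1/4·49.675333+3/2·1.665463≈15.693868; next y=-1/10·1.892640+1/4·15.693868≈3.734203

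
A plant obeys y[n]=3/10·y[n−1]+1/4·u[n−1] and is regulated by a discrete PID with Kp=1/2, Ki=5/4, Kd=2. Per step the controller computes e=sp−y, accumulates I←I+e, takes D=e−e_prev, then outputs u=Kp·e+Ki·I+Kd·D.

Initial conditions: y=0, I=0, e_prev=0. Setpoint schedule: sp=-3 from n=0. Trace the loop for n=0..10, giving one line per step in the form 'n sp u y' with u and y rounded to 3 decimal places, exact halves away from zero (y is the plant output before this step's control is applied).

0 -3 -11.250 0.000
1 -3 1.547 -2.813
2 -3 -13.146 -0.457
3 -3 -0.489 -3.423
4 -3 -14.421 -1.149
5 -3 -1.683 -3.950
6 -3 -14.888 -1.606
7 -3 -2.200 -4.204
8 -3 -14.863 -1.811
9 -3 -2.384 -4.259
10 -3 -14.651 -1.874

(exact arithmetic carried between steps; '≈' marks a value shown rounded to 6 d.p. or computed from one; I and e_prev carry over from the previous line; the table rounds u and y to 3 d.p., halves away from zero)
n=0: y=0, sp=-3, e=sp−y=-3; I=-3, D=e−e_prev=-3; u=1/2·(-3)+5/4·(-3)+2·(-3)=-11.25; next y=3/10·0+1/4·(-11.25)=-2.8125
n=1: y=-2.8125, sp=-3, e=sp−y=-0.1875; I=-3.1875, D=e−e_prev=2.8125; u=1/2·(-0.1875)+5/4·(-3.1875)+2·2.8125=1.546875; next y=3/10·(-2.8125)+1/4·1.546875≈-0.457031
n=2: y≈-0.457031, sp=-3, e=sp−y≈-2.542969; I≈-5.730469, D=e−e_prev≈-2.355469; u=1/2·(-2.542969)+5/4·(-5.730469)+2·(-2.355469)≈-13.145508; next y=3/10·(-0.457031)+1/4·(-13.145508)≈-3.423486
n=3: y≈-3.423486, sp=-3, e=sp−y≈0.423486; I≈-5.306982, D=e−e_prev≈2.966455; u=1/2·0.423486+5/4·(-5.306982)+2·2.966455≈-0.489075; next y=3/10·(-3.423486)+1/4·(-0.489075)≈-1.149315
n=4: y≈-1.149315, sp=-3, e=sp−y≈-1.850685; I≈-7.157668, D=e−e_prev≈-2.274172; u=1/2·(-1.850685)+5/4·(-7.157668)+2·(-2.274172)≈-14.420771; next y=3/10·(-1.149315)+1/4·(-14.420771)≈-3.949987
n=5: y≈-3.949987, sp=-3, e=sp−y≈0.949987; I≈-6.207681, D=e−e_prev≈2.800673; u=1/2·0.949987+5/4·(-6.207681)+2·2.800673≈-1.683262; next y=3/10·(-3.949987)+1/4·(-1.683262)≈-1.605812
n=6: y≈-1.605812, sp=-3, e=sp−y≈-1.394188; I≈-7.601869, D=e−e_prev≈-2.344175; u=1/2·(-1.394188)+5/4·(-7.601869)+2·(-2.344175)≈-14.887781; next y=3/10·(-1.605812)+1/4·(-14.887781)≈-4.203689
n=7: y≈-4.203689, sp=-3, e=sp−y≈1.203689; I≈-6.398180, D=e−e_prev≈2.597877; u=1/2·1.203689+5/4·(-6.398180)+2·2.597877≈-2.200127; next y=3/10·(-4.203689)+1/4·(-2.200127)≈-1.811138
n=8: y≈-1.811138, sp=-3, e=sp−y≈-1.188862; I≈-7.587042, D=e−e_prev≈-2.392551; u=1/2·(-1.188862)+5/4·(-7.587042)+2·(-2.392551)≈-14.863334; next y=3/10·(-1.811138)+1/4·(-14.863334)≈-4.259175
n=9: y≈-4.259175, sp=-3, e=sp−y≈1.259175; I≈-6.327867, D=e−e_prev≈2.448037; u=1/2·1.259175+5/4·(-6.327867)+2·2.448037≈-2.384172; next y=3/10·(-4.259175)+1/4·(-2.384172)≈-1.873796
n=10: y≈-1.873796, sp=-3, e=sp−y≈-1.126204; I≈-7.454071, D=e−e_prev≈-2.385379; u=1/2·(-1.126204)+5/4·(-7.454071)+2·(-2.385379)≈-14.651450; next y=3/10·(-1.873796)+1/4·(-14.651450)≈-4.225001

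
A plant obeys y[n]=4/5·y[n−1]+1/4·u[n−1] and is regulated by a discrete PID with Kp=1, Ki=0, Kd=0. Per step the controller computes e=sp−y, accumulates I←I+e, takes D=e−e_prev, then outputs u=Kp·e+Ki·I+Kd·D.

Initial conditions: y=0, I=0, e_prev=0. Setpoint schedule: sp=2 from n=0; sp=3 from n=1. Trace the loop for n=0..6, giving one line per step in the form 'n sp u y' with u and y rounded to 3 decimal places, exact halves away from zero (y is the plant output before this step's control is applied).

0 2 2.000 0.000
1 3 2.500 0.500
2 3 1.975 1.025
3 3 1.686 1.314
4 3 1.527 1.473
5 3 1.440 1.560
6 3 1.392 1.608

(exact arithmetic carried between steps; '≈' marks a value shown rounded to 6 d.p. or computed from one; I and e_prev carry over from the previous line; the table rounds u and y to 3 d.p., halves away from zero)
n=0: y=0, sp=2, e=sp−y=2; I=2, D=e−e_prev=2; u=1·2+0·2+0·2=2; next y=4/5·0+1/4·2=0.5
n=1: y=0.5, sp=3, e=sp−y=2.5; I=4.5, D=e−e_prev=0.5; u=1·2.5+0·4.5+0·0.5=2.5; next y=4/5·0.5+1/4·2.5=1.025
n=2: y=1.025, sp=3, e=sp−y=1.975; I=6.475, D=e−e_prev=-0.525; u=1·1.975+0·6.475+0·(-0.525)=1.975; next y=4/5·1.025+1/4·1.975=1.31375
n=3: y=1.31375, sp=3, e=sp−y=1.68625; I=8.16125, D=e−e_prev=-0.28875; u=1·1.68625+0·8.16125+0·(-0.28875)=1.68625; next y=4/5·1.31375+1/4·1.68625≈1.472563
n=4: y≈1.472563, sp=3, e=sp−y≈1.527438; I≈9.688688, D=e−e_prev≈-0.158813; u=1·1.527438+0·9.688688+0·(-0.158813)≈1.527438; next y=4/5·1.472563+1/4·1.527438≈1.559909
n=5: y≈1.559909, sp=3, e=sp−y≈1.440091; I≈11.128778, D=e−e_prev≈-0.087347; u=1·1.440091+0·11.128778+0·(-0.087347)≈1.440091; next y=4/5·1.559909+1/4·1.440091≈1.607950
n=6: y≈1.607950, sp=3, e=sp−y≈1.392050; I≈12.520828, D=e−e_prev≈-0.048041; u=1·1.392050+0·12.520828+0·(-0.048041)≈1.392050; next y=4/5·1.607950+1/4·1.392050≈1.634373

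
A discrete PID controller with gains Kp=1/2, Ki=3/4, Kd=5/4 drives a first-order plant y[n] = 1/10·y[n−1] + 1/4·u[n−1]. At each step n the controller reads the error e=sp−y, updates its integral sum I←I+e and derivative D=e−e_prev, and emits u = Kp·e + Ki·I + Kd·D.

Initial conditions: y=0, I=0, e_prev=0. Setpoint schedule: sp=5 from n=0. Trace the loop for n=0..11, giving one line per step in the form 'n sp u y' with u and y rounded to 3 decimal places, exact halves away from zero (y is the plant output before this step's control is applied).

(exact arithmetic carried between steps; '≈' marks a value shown rounded to 6 d.p. or computed from one; I and e_prev carry over from the previous line; the table rounds u and y to 3 d.p., halves away from zero)
n=0: y=0, sp=5, e=sp−y=5; I=5, D=e−e_prev=5; u=1/2·5+3/4·5+5/4·5=12.5; next y=1/10·0+1/4·12.5=3.125
n=1: y=3.125, sp=5, e=sp−y=1.875; I=6.875, D=e−e_prev=-3.125; u=1/2·1.875+3/4·6.875+5/4·(-3.125)=2.1875; next y=1/10·3.125+1/4·2.1875=0.859375
n=2: y=0.859375, sp=5, e=sp−y=4.140625; I=11.015625, D=e−e_prev=2.265625; u=1/2·4.140625+3/4·11.015625+5/4·2.265625≈13.164063; next y=1/10·0.859375+1/4·13.164063≈3.376953
n=3: y≈3.376953, sp=5, e=sp−y≈1.623047; I≈12.638672, D=e−e_prev≈-2.517578; u=1/2·1.623047+3/4·12.638672+5/4·(-2.517578)≈7.143555; next y=1/10·3.376953+1/4·7.143555≈2.123584
n=4: y≈2.123584, sp=5, e=sp−y≈2.876416; I≈15.515088, D=e−e_prev≈1.253369; u=1/2·2.876416+3/4·15.515088+5/4·1.253369≈14.641235; next y=1/10·2.123584+1/4·14.641235≈3.872667
n=5: y≈3.872667, sp=5, e=sp−y≈1.127333; I≈16.642421, D=e−e_prev≈-1.749083; u=1/2·1.127333+3/4·16.642421+5/4·(-1.749083)≈10.859128; next y=1/10·3.872667+1/4·10.859128≈3.102049
n=6: y≈3.102049, sp=5, e=sp−y≈1.897951; I≈18.540372, D=e−e_prev≈0.770619; u=1/2·1.897951+3/4·18.540372+5/4·0.770619≈15.817528; next y=1/10·3.102049+1/4·15.817528≈4.264587
n=7: y≈4.264587, sp=5, e=sp−y≈0.735413; I≈19.275785, D=e−e_prev≈-1.162538; u=1/2·0.735413+3/4·19.275785+5/4·(-1.162538)≈13.371373; next y=1/10·4.264587+1/4·13.371373≈3.769302
n=8: y≈3.769302, sp=5, e=sp−y≈1.230698; I≈20.506483, D=e−e_prev≈0.495285; u=1/2·1.230698+3/4·20.506483+5/4·0.495285≈16.614318; next y=1/10·3.769302+1/4·16.614318≈4.530510
n=9: y≈4.530510, sp=5, e=sp−y≈0.469490; I≈20.975974, D=e−e_prev≈-0.761208; u=1/2·0.469490+3/4·20.975974+5/4·(-0.761208)≈15.015216; next y=1/10·4.530510+1/4·15.015216≈4.206855
n=10: y≈4.206855, sp=5, e=sp−y≈0.793145; I≈21.769119, D=e−e_prev≈0.323655; u=1/2·0.793145+3/4·21.769119+5/4·0.323655≈17.127980; next y=1/10·4.206855+1/4·17.127980≈4.702680
n=11: y≈4.702680, sp=5, e=sp−y≈0.297320; I≈22.066438, D=e−e_prev≈-0.495826; u=1/2·0.297320+3/4·22.066438+5/4·(-0.495826)≈16.078706; next y=1/10·4.702680+1/4·16.078706≈4.489945

0 5 12.500 0.000
1 5 2.188 3.125
2 5 13.164 0.859
3 5 7.144 3.377
4 5 14.641 2.124
5 5 10.859 3.873
6 5 15.818 3.102
7 5 13.371 4.265
8 5 16.614 3.769
9 5 15.015 4.531
10 5 17.128 4.207
11 5 16.079 4.703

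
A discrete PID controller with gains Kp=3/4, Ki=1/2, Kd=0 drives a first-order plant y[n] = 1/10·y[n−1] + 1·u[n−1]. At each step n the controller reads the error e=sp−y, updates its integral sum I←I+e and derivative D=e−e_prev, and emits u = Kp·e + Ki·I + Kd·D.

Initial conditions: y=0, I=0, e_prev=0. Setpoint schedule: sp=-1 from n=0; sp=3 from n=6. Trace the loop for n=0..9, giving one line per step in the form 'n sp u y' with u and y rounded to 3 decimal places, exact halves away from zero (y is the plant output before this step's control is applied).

(exact arithmetic carried between steps; '≈' marks a value shown rounded to 6 d.p. or computed from one; I and e_prev carry over from the previous line; the table rounds u and y to 3 d.p., halves away from zero)
n=0: y=0, sp=-1, e=sp−y=-1; I=-1, D=e−e_prev=-1; u=3/4·(-1)+1/2·(-1)+0·(-1)=-1.25; next y=1/10·0+1·(-1.25)=-1.25
n=1: y=-1.25, sp=-1, e=sp−y=0.25; I=-0.75, D=e−e_prev=1.25; u=3/4·0.25+1/2·(-0.75)+0·1.25=-0.1875; next y=1/10·(-1.25)+1·(-0.1875)=-0.3125
n=2: y=-0.3125, sp=-1, e=sp−y=-0.6875; I=-1.4375, D=e−e_prev=-0.9375; u=3/4·(-0.6875)+1/2·(-1.4375)+0·(-0.9375)=-1.234375; next y=1/10·(-0.3125)+1·(-1.234375)=-1.265625
n=3: y=-1.265625, sp=-1, e=sp−y=0.265625; I=-1.171875, D=e−e_prev=0.953125; u=3/4·0.265625+1/2·(-1.171875)+0·0.953125≈-0.386719; next y=1/10·(-1.265625)+1·(-0.386719)≈-0.513281
n=4: y≈-0.513281, sp=-1, e=sp−y≈-0.486719; I≈-1.658594, D=e−e_prev≈-0.752344; u=3/4·(-0.486719)+1/2·(-1.658594)+0·(-0.752344)≈-1.194336; next y=1/10·(-0.513281)+1·(-1.194336)≈-1.245664
n=5: y≈-1.245664, sp=-1, e=sp−y≈0.245664; I≈-1.412930, D=e−e_prev≈0.732383; u=3/4·0.245664+1/2·(-1.412930)+0·0.732383≈-0.522217; next y=1/10·(-1.245664)+1·(-0.522217)≈-0.646783
n=6: y≈-0.646783, sp=3, e=sp−y≈3.646783; I≈2.233854, D=e−e_prev≈3.401119; u=3/4·3.646783+1/2·2.233854+0·3.401119≈3.852014; next y=1/10·(-0.646783)+1·3.852014≈3.787336
n=7: y≈3.787336, sp=3, e=sp−y≈-0.787336; I≈1.446518, D=e−e_prev≈-4.434119; u=3/4·(-0.787336)+1/2·1.446518+0·(-4.434119)≈0.132757; next y=1/10·3.787336+1·0.132757≈0.511491
n=8: y≈0.511491, sp=3, e=sp−y≈2.488509; I≈3.935027, D=e−e_prev≈3.275845; u=3/4·2.488509+1/2·3.935027+0·3.275845≈3.833896; next y=1/10·0.511491+1·3.833896≈3.885045
n=9: y≈3.885045, sp=3, e=sp−y≈-0.885045; I≈3.049982, D=e−e_prev≈-3.373554; u=3/4·(-0.885045)+1/2·3.049982+0·(-3.373554)≈0.861208; next y=1/10·3.885045+1·0.861208≈1.249712

0 -1 -1.250 0.000
1 -1 -0.188 -1.250
2 -1 -1.234 -0.313
3 -1 -0.387 -1.266
4 -1 -1.194 -0.513
5 -1 -0.522 -1.246
6 3 3.852 -0.647
7 3 0.133 3.787
8 3 3.834 0.511
9 3 0.861 3.885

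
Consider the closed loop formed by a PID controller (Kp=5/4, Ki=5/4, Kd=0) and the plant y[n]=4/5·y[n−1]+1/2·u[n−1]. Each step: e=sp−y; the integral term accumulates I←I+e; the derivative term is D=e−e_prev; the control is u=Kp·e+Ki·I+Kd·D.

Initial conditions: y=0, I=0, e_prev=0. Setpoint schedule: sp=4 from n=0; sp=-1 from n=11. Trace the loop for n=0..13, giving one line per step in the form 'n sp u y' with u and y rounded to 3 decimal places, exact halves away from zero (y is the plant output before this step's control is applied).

0 4 10.000 0.000
1 4 2.500 5.000
2 4 0.625 5.250
3 4 0.906 4.513
4 4 1.389 4.063
5 4 1.605 3.945
6 4 1.640 3.959
7 4 1.621 3.987
8 4 1.605 4.000
9 4 1.599 4.002
10 4 1.599 4.001
11 -1 -10.901 4.000
12 -1 -1.525 -2.250
13 -1 0.819 -2.563

(exact arithmetic carried between steps; '≈' marks a value shown rounded to 6 d.p. or computed from one; I and e_prev carry over from the previous line; the table rounds u and y to 3 d.p., halves away from zero)
n=0: y=0, sp=4, e=sp−y=4; I=4, D=e−e_prev=4; u=5/4·4+5/4·4+0·4=10; next y=4/5·0+1/2·10=5
n=1: y=5, sp=4, e=sp−y=-1; I=3, D=e−e_prev=-5; u=5/4·(-1)+5/4·3+0·(-5)=2.5; next y=4/5·5+1/2·2.5=5.25
n=2: y=5.25, sp=4, e=sp−y=-1.25; I=1.75, D=e−e_prev=-0.25; u=5/4·(-1.25)+5/4·1.75+0·(-0.25)=0.625; next y=4/5·5.25+1/2·0.625=4.5125
n=3: y=4.5125, sp=4, e=sp−y=-0.5125; I=1.2375, D=e−e_prev=0.7375; u=5/4·(-0.5125)+5/4·1.2375+0·0.7375=0.90625; next y=4/5·4.5125+1/2·0.90625=4.063125
n=4: y=4.063125, sp=4, e=sp−y=-0.063125; I=1.174375, D=e−e_prev=0.449375; u=5/4·(-0.063125)+5/4·1.174375+0·0.449375≈1.389063; next y=4/5·4.063125+1/2·1.389063≈3.945031
n=5: y≈3.945031, sp=4, e=sp−y≈0.054969; I≈1.229344, D=e−e_prev≈0.118094; u=5/4·0.054969+5/4·1.229344+0·0.118094≈1.605391; next y=4/5·3.945031+1/2·1.605391≈3.958720
n=6: y≈3.958720, sp=4, e=sp−y≈0.041280; I≈1.270623, D=e−e_prev≈-0.013689; u=5/4·0.041280+5/4·1.270623+0·(-0.013689)≈1.639879; next y=4/5·3.958720+1/2·1.639879≈3.986916
n=7: y≈3.986916, sp=4, e=sp−y≈0.013084; I≈1.283708, D=e−e_prev≈-0.028195; u=5/4·0.013084+5/4·1.283708+0·(-0.028195)≈1.620990; next y=4/5·3.986916+1/2·1.620990≈4.000028
n=8: y≈4.000028, sp=4, e=sp−y≈-0.000028; I≈1.283680, D=e−e_prev≈-0.013112; u=5/4·(-0.000028)+5/4·1.283680+0·(-0.013112)≈1.604566; next y=4/5·4.000028+1/2·1.604566≈4.002305
n=9: y≈4.002305, sp=4, e=sp−y≈-0.002305; I≈1.281375, D=e−e_prev≈-0.002277; u=5/4·(-0.002305)+5/4·1.281375+0·(-0.002277)≈1.598838; next y=4/5·4.002305+1/2·1.598838≈4.001263
n=10: y≈4.001263, sp=4, e=sp−y≈-0.001263; I≈1.280112, D=e−e_prev≈0.001042; u=5/4·(-0.001263)+5/4·1.280112+0·0.001042≈1.598562; next y=4/5·4.001263+1/2·1.598562≈4.000291
n=11: y≈4.000291, sp=-1, e=sp−y≈-5.000291; I≈-3.720179, D=e−e_prev≈-4.999028; u=5/4·(-5.000291)+5/4·(-3.720179)+0·(-4.999028)≈-10.900588; next y=4/5·4.000291+1/2·(-10.900588)≈-2.250061
n=12: y≈-2.250061, sp=-1, e=sp−y≈1.250061; I≈-2.470118, D=e−e_prev≈6.250352; u=5/4·1.250061+5/4·(-2.470118)+0·6.250352≈-1.525072; next y=4/5·(-2.250061)+1/2·(-1.525072)≈-2.562584
n=13: y≈-2.562584, sp=-1, e=sp−y≈1.562584; I≈-0.907534, D=e−e_prev≈0.312524; u=5/4·1.562584+5/4·(-0.907534)+0·0.312524≈0.818814; next y=4/5·(-2.562584)+1/2·0.818814≈-1.640661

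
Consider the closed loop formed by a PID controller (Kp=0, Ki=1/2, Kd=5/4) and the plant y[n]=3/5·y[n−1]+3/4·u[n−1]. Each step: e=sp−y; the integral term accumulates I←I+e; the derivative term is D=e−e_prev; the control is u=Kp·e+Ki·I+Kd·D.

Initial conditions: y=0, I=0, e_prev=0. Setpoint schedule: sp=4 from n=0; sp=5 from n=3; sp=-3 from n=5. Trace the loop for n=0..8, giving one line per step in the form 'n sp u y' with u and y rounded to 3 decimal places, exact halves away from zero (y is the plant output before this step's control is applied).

0 4 7.000 0.000
1 4 -5.188 5.250
2 4 11.234 -0.741
3 5 -7.397 7.981
4 5 16.060 -0.759
5 -3 -27.595 11.589
6 -3 34.877 -13.743
7 -3 -46.813 17.912
8 -3 56.280 -24.363

(exact arithmetic carried between steps; '≈' marks a value shown rounded to 6 d.p. or computed from one; I and e_prev carry over from the previous line; the table rounds u and y to 3 d.p., halves away from zero)
n=0: y=0, sp=4, e=sp−y=4; I=4, D=e−e_prev=4; u=0·4+1/2·4+5/4·4=7; next y=3/5·0+3/4·7=5.25
n=1: y=5.25, sp=4, e=sp−y=-1.25; I=2.75, D=e−e_prev=-5.25; u=0·(-1.25)+1/2·2.75+5/4·(-5.25)=-5.1875; next y=3/5·5.25+3/4·(-5.1875)=-0.740625
n=2: y=-0.740625, sp=4, e=sp−y=4.740625; I=7.490625, D=e−e_prev=5.990625; u=0·4.740625+1/2·7.490625+5/4·5.990625≈11.233594; next y=3/5·(-0.740625)+3/4·11.233594≈7.980820
n=3: y≈7.980820, sp=5, e=sp−y≈-2.980820; I≈4.509805, D=e−e_prev≈-7.721445; u=0·(-2.980820)+1/2·4.509805+5/4·(-7.721445)≈-7.396904; next y=3/5·7.980820+3/4·(-7.396904)≈-0.759186
n=4: y≈-0.759186, sp=5, e=sp−y≈5.759186; I≈10.268991, D=e−e_prev≈8.740006; u=0·5.759186+1/2·10.268991+5/4·8.740006≈16.059503; next y=3/5·(-0.759186)+3/4·16.059503≈11.589116
n=5: y≈11.589116, sp=-3, e=sp−y≈-14.589116; I≈-4.320125, D=e−e_prev≈-20.348302; u=0·(-14.589116)+1/2·(-4.320125)+5/4·(-20.348302)≈-27.595440; next y=3/5·11.589116+3/4·(-27.595440)≈-13.743110
n=6: y≈-13.743110, sp=-3, e=sp−y≈10.743110; I≈6.422985, D=e−e_prev≈25.332226; u=0·10.743110+1/2·6.422985+5/4·25.332226≈34.876776; next y=3/5·(-13.743110)+3/4·34.876776≈17.911715
n=7: y≈17.911715, sp=-3, e=sp−y≈-20.911715; I≈-14.488730, D=e−e_prev≈-31.654826; u=0·(-20.911715)+1/2·(-14.488730)+5/4·(-31.654826)≈-46.812897; next y=3/5·17.911715+3/4·(-46.812897)≈-24.362644
n=8: y≈-24.362644, sp=-3, e=sp−y≈21.362644; I≈6.873914, D=e−e_prev≈42.274359; u=0·21.362644+1/2·6.873914+5/4·42.274359≈56.279906; next y=3/5·(-24.362644)+3/4·56.279906≈27.592343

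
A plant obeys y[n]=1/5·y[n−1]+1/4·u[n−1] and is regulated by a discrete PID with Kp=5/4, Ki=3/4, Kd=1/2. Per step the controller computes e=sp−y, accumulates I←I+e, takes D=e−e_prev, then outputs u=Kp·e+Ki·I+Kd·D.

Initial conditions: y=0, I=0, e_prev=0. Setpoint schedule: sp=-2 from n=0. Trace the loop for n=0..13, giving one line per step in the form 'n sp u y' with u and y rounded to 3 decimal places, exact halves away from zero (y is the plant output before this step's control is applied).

0 -2 -5.000 0.000
1 -2 -2.375 -1.250
2 -2 -4.578 -0.844
3 -2 -4.068 -1.313
4 -2 -4.902 -1.280
5 -2 -4.921 -1.481
6 -2 -5.298 -1.527
7 -2 -5.418 -1.630
8 -2 -5.621 -1.680
9 -2 -5.733 -1.741
10 -2 -5.857 -1.782
11 -2 -5.944 -1.821
12 -2 -6.024 -1.850
13 -2 -6.086 -1.876

(exact arithmetic carried between steps; '≈' marks a value shown rounded to 6 d.p. or computed from one; I and e_prev carry over from the previous line; the table rounds u and y to 3 d.p., halves away from zero)
n=0: y=0, sp=-2, e=sp−y=-2; I=-2, D=e−e_prev=-2; u=5/4·(-2)+3/4·(-2)+1/2·(-2)=-5; next y=1/5·0+1/4·(-5)=-1.25
n=1: y=-1.25, sp=-2, e=sp−y=-0.75; I=-2.75, D=e−e_prev=1.25; u=5/4·(-0.75)+3/4·(-2.75)+1/2·1.25=-2.375; next y=1/5·(-1.25)+1/4·(-2.375)=-0.84375
n=2: y=-0.84375, sp=-2, e=sp−y=-1.15625; I=-3.90625, D=e−e_prev=-0.40625; u=5/4·(-1.15625)+3/4·(-3.90625)+1/2·(-0.40625)=-4.578125; next y=1/5·(-0.84375)+1/4·(-4.578125)≈-1.313281
n=3: y≈-1.313281, sp=-2, e=sp−y≈-0.686719; I≈-4.592969, D=e−e_prev≈0.469531; u=5/4·(-0.686719)+3/4·(-4.592969)+1/2·0.469531≈-4.068359; next y=1/5·(-1.313281)+1/4·(-4.068359)≈-1.279746
n=4: y≈-1.279746, sp=-2, e=sp−y≈-0.720254; I≈-5.313223, D=e−e_prev≈-0.033535; u=5/4·(-0.720254)+3/4·(-5.313223)+1/2·(-0.033535)≈-4.902002; next y=1/5·(-1.279746)+1/4·(-4.902002)≈-1.481450
n=5: y≈-1.481450, sp=-2, e=sp−y≈-0.518550; I≈-5.831773, D=e−e_prev≈0.201704; u=5/4·(-0.518550)+3/4·(-5.831773)+1/2·0.201704≈-4.921166; next y=1/5·(-1.481450)+1/4·(-4.921166)≈-1.526581
n=6: y≈-1.526581, sp=-2, e=sp−y≈-0.473419; I≈-6.305192, D=e−e_prev≈0.045132; u=5/4·(-0.473419)+3/4·(-6.305192)+1/2·0.045132≈-5.298101; next y=1/5·(-1.526581)+1/4·(-5.298101)≈-1.629842
n=7: y≈-1.629842, sp=-2, e=sp−y≈-0.370158; I≈-6.675350, D=e−e_prev≈0.103260; u=5/4·(-0.370158)+3/4·(-6.675350)+1/2·0.103260≈-5.417580; next y=1/5·(-1.629842)+1/4·(-5.417580)≈-1.680363
n=8: y≈-1.680363, sp=-2, e=sp−y≈-0.319637; I≈-6.994987, D=e−e_prev≈0.050522; u=5/4·(-0.319637)+3/4·(-6.994987)+1/2·0.050522≈-5.620525; next y=1/5·(-1.680363)+1/4·(-5.620525)≈-1.741204
n=9: y≈-1.741204, sp=-2, e=sp−y≈-0.258796; I≈-7.253783, D=e−e_prev≈0.060840; u=5/4·(-0.258796)+3/4·(-7.253783)+1/2·0.060840≈-5.733412; next y=1/5·(-1.741204)+1/4·(-5.733412)≈-1.781594
n=10: y≈-1.781594, sp=-2, e=sp−y≈-0.218406; I≈-7.472189, D=e−e_prev≈0.040390; u=5/4·(-0.218406)+3/4·(-7.472189)+1/2·0.040390≈-5.856955; next y=1/5·(-1.781594)+1/4·(-5.856955)≈-1.820557
n=11: y≈-1.820557, sp=-2, e=sp−y≈-0.179443; I≈-7.651632, D=e−e_prev≈0.038964; u=5/4·(-0.179443)+3/4·(-7.651632)+1/2·0.038964≈-5.943545; next y=1/5·(-1.820557)+1/4·(-5.943545)≈-1.849998
n=12: y≈-1.849998, sp=-2, e=sp−y≈-0.150002; I≈-7.801634, D=e−e_prev≈0.029440; u=5/4·(-0.150002)+3/4·(-7.801634)+1/2·0.029440≈-6.024008; next y=1/5·(-1.849998)+1/4·(-6.024008)≈-1.876002
n=13: y≈-1.876002, sp=-2, e=sp−y≈-0.123998; I≈-7.925632, D=e−e_prev≈0.026004; u=5/4·(-0.123998)+3/4·(-7.925632)+1/2·0.026004≈-6.086220; next y=1/5·(-1.876002)+1/4·(-6.086220)≈-1.896755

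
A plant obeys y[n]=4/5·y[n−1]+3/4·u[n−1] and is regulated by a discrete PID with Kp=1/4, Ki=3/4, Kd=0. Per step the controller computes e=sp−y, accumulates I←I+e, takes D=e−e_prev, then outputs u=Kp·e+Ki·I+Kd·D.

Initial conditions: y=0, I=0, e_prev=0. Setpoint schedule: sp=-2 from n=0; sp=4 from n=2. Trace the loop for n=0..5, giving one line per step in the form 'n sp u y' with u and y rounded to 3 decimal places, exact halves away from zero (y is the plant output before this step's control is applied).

0 -2 -2.000 0.000
1 -2 -2.000 -1.500
2 4 4.825 -2.700
3 4 5.691 1.459
4 4 3.621 5.435
5 4 0.916 7.064

(exact arithmetic carried between steps; '≈' marks a value shown rounded to 6 d.p. or computed from one; I and e_prev carry over from the previous line; the table rounds u and y to 3 d.p., halves away from zero)
n=0: y=0, sp=-2, e=sp−y=-2; I=-2, D=e−e_prev=-2; u=1/4·(-2)+3/4·(-2)+0·(-2)=-2; next y=4/5·0+3/4·(-2)=-1.5
n=1: y=-1.5, sp=-2, e=sp−y=-0.5; I=-2.5, D=e−e_prev=1.5; u=1/4·(-0.5)+3/4·(-2.5)+0·1.5=-2; next y=4/5·(-1.5)+3/4·(-2)=-2.7
n=2: y=-2.7, sp=4, e=sp−y=6.7; I=4.2, D=e−e_prev=7.2; u=1/4·6.7+3/4·4.2+0·7.2=4.825; next y=4/5·(-2.7)+3/4·4.825=1.45875
n=3: y=1.45875, sp=4, e=sp−y=2.54125; I=6.74125, D=e−e_prev=-4.15875; u=1/4·2.54125+3/4·6.74125+0·(-4.15875)=5.69125; next y=4/5·1.45875+3/4·5.69125≈5.435438
n=4: y≈5.435438, sp=4, e=sp−y≈-1.435438; I≈5.305813, D=e−e_prev≈-3.976688; u=1/4·(-1.435438)+3/4·5.305813+0·(-3.976688)≈3.6205; next y=4/5·5.435438+3/4·3.6205≈7.063725
n=5: y=7.063725, sp=4, e=sp−y=-3.063725; I≈2.242088, D=e−e_prev≈-1.628288; u=1/4·(-3.063725)+3/4·2.242088+0·(-1.628288)≈0.915634; next y=4/5·7.063725+3/4·0.915634≈6.337706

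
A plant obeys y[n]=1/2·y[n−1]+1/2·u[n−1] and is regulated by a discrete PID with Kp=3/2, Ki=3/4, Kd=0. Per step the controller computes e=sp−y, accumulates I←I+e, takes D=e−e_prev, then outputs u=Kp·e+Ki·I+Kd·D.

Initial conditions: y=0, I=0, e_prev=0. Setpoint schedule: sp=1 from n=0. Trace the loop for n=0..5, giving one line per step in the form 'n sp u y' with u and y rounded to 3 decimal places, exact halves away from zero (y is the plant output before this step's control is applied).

0 1 2.250 0.000
1 1 0.469 1.125
2 1 1.113 0.797
3 1 0.910 0.955
4 1 0.994 0.932
5 1 0.975 0.963

(exact arithmetic carried between steps; '≈' marks a value shown rounded to 6 d.p. or computed from one; I and e_prev carry over from the previous line; the table rounds u and y to 3 d.p., halves away from zero)
n=0: y=0, sp=1, e=sp−y=1; I=1, D=e−e_prev=1; u=3/2·1+3/4·1+0·1=2.25; next y=1/2·0+1/2·2.25=1.125
n=1: y=1.125, sp=1, e=sp−y=-0.125; I=0.875, D=e−e_prev=-1.125; u=3/2·(-0.125)+3/4·0.875+0·(-1.125)=0.46875; next y=1/2·1.125+1/2·0.46875=0.796875
n=2: y=0.796875, sp=1, e=sp−y=0.203125; I=1.078125, D=e−e_prev=0.328125; u=3/2·0.203125+3/4·1.078125+0·0.328125≈1.113281; next y=1/2·0.796875+1/2·1.113281≈0.955078
n=3: y≈0.955078, sp=1, e=sp−y≈0.044922; I≈1.123047, D=e−e_prev≈-0.158203; u=3/2·0.044922+3/4·1.123047+0·(-0.158203)≈0.909668; next y=1/2·0.955078+1/2·0.909668≈0.932373
n=4: y≈0.932373, sp=1, e=sp−y≈0.067627; I≈1.190674, D=e−e_prev≈0.022705; u=3/2·0.067627+3/4·1.190674+0·0.022705≈0.994446; next y=1/2·0.932373+1/2·0.994446≈0.963409
n=5: y≈0.963409, sp=1, e=sp−y≈0.036591; I≈1.227264, D=e−e_prev≈-0.031036; u=3/2·0.036591+3/4·1.227264+0·(-0.031036)≈0.975334; next y=1/2·0.963409+1/2·0.975334≈0.969372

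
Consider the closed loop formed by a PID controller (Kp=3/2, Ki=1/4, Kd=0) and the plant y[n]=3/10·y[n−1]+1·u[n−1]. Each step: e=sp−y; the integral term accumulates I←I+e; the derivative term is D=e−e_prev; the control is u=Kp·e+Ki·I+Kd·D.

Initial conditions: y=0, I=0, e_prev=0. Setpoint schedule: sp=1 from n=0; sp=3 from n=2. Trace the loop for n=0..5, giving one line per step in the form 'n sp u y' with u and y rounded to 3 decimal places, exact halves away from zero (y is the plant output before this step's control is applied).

0 1 1.750 0.000
1 1 -1.063 1.750
2 3 6.253 -0.538
3 3 -4.464 6.092
4 3 10.038 -2.636
5 3 -9.349 9.247

(exact arithmetic carried between steps; '≈' marks a value shown rounded to 6 d.p. or computed from one; I and e_prev carry over from the previous line; the table rounds u and y to 3 d.p., halves away from zero)
n=0: y=0, sp=1, e=sp−y=1; I=1, D=e−e_prev=1; u=3/2·1+1/4·1+0·1=1.75; next y=3/10·0+1·1.75=1.75
n=1: y=1.75, sp=1, e=sp−y=-0.75; I=0.25, D=e−e_prev=-1.75; u=3/2·(-0.75)+1/4·0.25+0·(-1.75)=-1.0625; next y=3/10·1.75+1·(-1.0625)=-0.5375
n=2: y=-0.5375, sp=3, e=sp−y=3.5375; I=3.7875, D=e−e_prev=4.2875; u=3/2·3.5375+1/4·3.7875+0·4.2875=6.253125; next y=3/10·(-0.5375)+1·6.253125=6.091875
n=3: y=6.091875, sp=3, e=sp−y=-3.091875; I=0.695625, D=e−e_prev=-6.629375; u=3/2·(-3.091875)+1/4·0.695625+0·(-6.629375)≈-4.463906; next y=3/10·6.091875+1·(-4.463906)≈-2.636344
n=4: y≈-2.636344, sp=3, e=sp−y≈5.636344; I≈6.331969, D=e−e_prev≈8.728219; u=3/2·5.636344+1/4·6.331969+0·8.728219≈10.037508; next y=3/10·(-2.636344)+1·10.037508≈9.246605
n=5: y≈9.246605, sp=3, e=sp−y≈-6.246605; I≈0.085364, D=e−e_prev≈-11.882948; u=3/2·(-6.246605)+1/4·0.085364+0·(-11.882948)≈-9.348566; next y=3/10·9.246605+1·(-9.348566)≈-6.574585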